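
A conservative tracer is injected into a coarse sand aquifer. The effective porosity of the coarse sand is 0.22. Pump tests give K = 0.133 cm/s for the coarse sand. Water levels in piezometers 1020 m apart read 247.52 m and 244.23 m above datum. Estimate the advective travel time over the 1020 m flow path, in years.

Convert K: 0.133 cm/s × 864 = 114.9 m/day.
Hydraulic gradient i = (247.52 − 244.23) / 1020 = 3.29 / 1020 = 0.003225.
Darcy flux q = K · i = 114.9 × 0.003225 = 0.3706 m/day.
Seepage velocity v = q / n_e = 0.3706 / 0.22 = 1.685 m/day.
Travel time t = L / v = 1020 / 1.685 = 605.4 days = 1.658 years.

1.66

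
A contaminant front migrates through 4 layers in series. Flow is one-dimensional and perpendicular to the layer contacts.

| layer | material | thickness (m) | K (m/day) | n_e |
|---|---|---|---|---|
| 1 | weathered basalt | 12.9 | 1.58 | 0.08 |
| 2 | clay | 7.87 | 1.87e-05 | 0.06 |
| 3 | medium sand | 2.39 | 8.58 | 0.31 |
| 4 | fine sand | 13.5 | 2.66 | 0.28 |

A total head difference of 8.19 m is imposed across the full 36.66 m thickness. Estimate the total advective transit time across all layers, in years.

With flow normal to the layers, continuity requires the same specific discharge q through every layer.
Σ(b_i/K_i) = 12.9/1.58 + 7.87/1.87e-05 + 2.39/8.58 + 13.5/2.66 = 4.209e+05 d.
q = Δh / Σ(b_i/K_i) = 8.19 / 4.209e+05 = 1.946e-05 m/day.
In each layer the seepage velocity is v_i = q/n_i, so the layer transit time is t_i = b_i·n_i / q:
  layer 1 (weathered basalt): t_1 = 12.9 × 0.08 / 1.946e-05 = 53033 d
  layer 2 (clay): t_2 = 7.87 × 0.06 / 1.946e-05 = 24265 d
  layer 3 (medium sand): t_3 = 2.39 × 0.31 / 1.946e-05 = 38073 d
  layer 4 (fine sand): t_4 = 13.5 × 0.28 / 1.946e-05 = 1.942e+05 d
Total t = Σ t_i = 3.096e+05 days = 847.7 years.

848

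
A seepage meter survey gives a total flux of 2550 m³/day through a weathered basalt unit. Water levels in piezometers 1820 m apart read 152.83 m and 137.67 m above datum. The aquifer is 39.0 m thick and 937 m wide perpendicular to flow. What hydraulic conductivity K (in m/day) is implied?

Cross-sectional area A = 937 × 39.0 = 36543 m².
Hydraulic gradient i = (152.83 − 137.67) / 1820 = 15.16 / 1820 = 0.008330.
From Q = K·A·i, K = Q / (A·i) = 2550 / (36543 × 0.008330) = 8.377 m/day.

8.38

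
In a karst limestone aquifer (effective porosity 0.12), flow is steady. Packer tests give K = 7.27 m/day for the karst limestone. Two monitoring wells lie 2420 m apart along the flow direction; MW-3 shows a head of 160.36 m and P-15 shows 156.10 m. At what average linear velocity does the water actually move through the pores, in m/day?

Hydraulic gradient i = (160.36 − 156.10) / 2420 = 4.26 / 2420 = 0.001760.
Darcy flux q = K · i = 7.270 × 0.001760 = 0.01280 m/day.
Seepage velocity v = q / n_e = 0.01280 / 0.12 = 0.1066 m/day.

0.107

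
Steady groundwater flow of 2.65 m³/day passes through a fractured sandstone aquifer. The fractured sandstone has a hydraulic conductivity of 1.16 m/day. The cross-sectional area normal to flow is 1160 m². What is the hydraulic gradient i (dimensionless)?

From Q = K·A·i, i = Q / (K·A) = 2.65 / (1.160 × 1160) = 0.001969.

0.00197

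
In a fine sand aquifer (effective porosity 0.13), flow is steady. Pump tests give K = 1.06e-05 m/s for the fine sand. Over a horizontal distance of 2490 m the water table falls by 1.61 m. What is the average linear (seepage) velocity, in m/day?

0.00456

Convert K: 1.06e-05 m/s × 86400 = 0.9158 m/day.
Hydraulic gradient i = Δh / L = 1.61 / 2490 = 0.0006466.
Darcy flux q = K · i = 0.9158 × 0.0006466 = 0.0005922 m/day.
Seepage velocity v = q / n_e = 0.0005922 / 0.13 = 0.004555 m/day.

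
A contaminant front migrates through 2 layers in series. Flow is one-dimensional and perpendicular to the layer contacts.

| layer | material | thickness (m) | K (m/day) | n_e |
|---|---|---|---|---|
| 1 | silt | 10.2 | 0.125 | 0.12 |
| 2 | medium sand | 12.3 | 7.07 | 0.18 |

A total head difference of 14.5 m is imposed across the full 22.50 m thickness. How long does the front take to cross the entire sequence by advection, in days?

With flow normal to the layers, continuity requires the same specific discharge q through every layer.
Σ(b_i/K_i) = 10.2/0.125 + 12.3/7.07 = 83.34 d.
q = Δh / Σ(b_i/K_i) = 14.5 / 83.34 = 0.1740 m/day.
In each layer the seepage velocity is v_i = q/n_i, so the layer transit time is t_i = b_i·n_i / q:
  layer 1 (silt): t_1 = 10.2 × 0.12 / 0.1740 = 7.035 d
  layer 2 (medium sand): t_2 = 12.3 × 0.18 / 0.1740 = 12.73 d
Total t = Σ t_i = 19.76 days.

19.8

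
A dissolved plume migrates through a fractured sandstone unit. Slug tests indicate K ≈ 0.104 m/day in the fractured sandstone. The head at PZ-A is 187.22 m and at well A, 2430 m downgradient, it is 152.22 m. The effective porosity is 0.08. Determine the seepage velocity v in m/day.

0.0187

Hydraulic gradient i = (187.22 − 152.22) / 2430 = 35 / 2430 = 0.01440.
Darcy flux q = K · i = 0.1040 × 0.01440 = 0.001498 m/day.
Seepage velocity v = q / n_e = 0.001498 / 0.08 = 0.01872 m/day.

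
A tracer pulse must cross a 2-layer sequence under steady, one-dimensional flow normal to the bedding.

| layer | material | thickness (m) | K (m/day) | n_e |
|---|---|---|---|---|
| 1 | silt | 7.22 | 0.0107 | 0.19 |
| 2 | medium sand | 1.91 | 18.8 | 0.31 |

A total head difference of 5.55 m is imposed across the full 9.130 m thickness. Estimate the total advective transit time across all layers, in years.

With flow normal to the layers, continuity requires the same specific discharge q through every layer.
Σ(b_i/K_i) = 7.22/0.0107 + 1.91/18.8 = 674.9 d.
q = Δh / Σ(b_i/K_i) = 5.55 / 674.9 = 0.008224 m/day.
In each layer the seepage velocity is v_i = q/n_i, so the layer transit time is t_i = b_i·n_i / q:
  layer 1 (silt): t_1 = 7.22 × 0.19 / 0.008224 = 166.8 d
  layer 2 (medium sand): t_2 = 1.91 × 0.31 / 0.008224 = 72.00 d
Total t = Σ t_i = 238.8 days = 0.6538 years.

0.654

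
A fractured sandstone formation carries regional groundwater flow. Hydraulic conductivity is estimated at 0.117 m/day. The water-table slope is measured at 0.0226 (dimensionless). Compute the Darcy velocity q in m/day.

Hydraulic gradient i = 0.0226.
Specific discharge q = K · i = 0.1170 × 0.02260 = 0.002644 m/day.

0.00264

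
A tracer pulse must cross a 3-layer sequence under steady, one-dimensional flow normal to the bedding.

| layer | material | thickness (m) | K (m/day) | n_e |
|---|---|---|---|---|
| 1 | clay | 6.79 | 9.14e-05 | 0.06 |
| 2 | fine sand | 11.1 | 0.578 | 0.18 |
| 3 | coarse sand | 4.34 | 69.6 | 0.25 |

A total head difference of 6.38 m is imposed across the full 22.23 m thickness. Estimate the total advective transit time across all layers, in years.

111

With flow normal to the layers, continuity requires the same specific discharge q through every layer.
Σ(b_i/K_i) = 6.79/9.14e-05 + 11.1/0.578 + 4.34/69.6 = 74308 d.
q = Δh / Σ(b_i/K_i) = 6.38 / 74308 = 8.586e-05 m/day.
In each layer the seepage velocity is v_i = q/n_i, so the layer transit time is t_i = b_i·n_i / q:
  layer 1 (clay): t_1 = 6.79 × 0.06 / 8.586e-05 = 4745 d
  layer 2 (fine sand): t_2 = 11.1 × 0.18 / 8.586e-05 = 23271 d
  layer 3 (coarse sand): t_3 = 4.34 × 0.25 / 8.586e-05 = 12637 d
Total t = Σ t_i = 40653 days = 111.3 years.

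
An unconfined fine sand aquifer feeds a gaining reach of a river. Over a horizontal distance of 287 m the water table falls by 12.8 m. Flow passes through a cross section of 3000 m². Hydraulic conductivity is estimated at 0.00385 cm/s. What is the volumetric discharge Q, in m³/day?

Convert K: 0.00385 cm/s × 864 = 3.326 m/day.
Hydraulic gradient i = Δh / L = 12.8 / 287 = 0.04460.
Darcy's law: Q = K · A · i = 3.326 × 3000 × 0.04460 = 445.1 m³/day.

445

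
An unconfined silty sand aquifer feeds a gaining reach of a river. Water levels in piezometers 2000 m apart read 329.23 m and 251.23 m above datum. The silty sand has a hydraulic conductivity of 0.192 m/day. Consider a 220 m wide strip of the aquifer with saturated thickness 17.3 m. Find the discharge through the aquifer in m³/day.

28.5

Cross-sectional area A = 220 × 17.3 = 3806 m².
Hydraulic gradient i = (329.23 − 251.23) / 2000 = 78 / 2000 = 0.03900.
Darcy's law: Q = K · A · i = 0.1920 × 3806 × 0.03900 = 28.50 m³/day.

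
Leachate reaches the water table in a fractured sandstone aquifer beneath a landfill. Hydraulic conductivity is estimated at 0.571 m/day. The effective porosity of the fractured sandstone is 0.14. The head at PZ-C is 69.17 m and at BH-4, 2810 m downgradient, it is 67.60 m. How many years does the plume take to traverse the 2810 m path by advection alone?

3380

Hydraulic gradient i = (69.17 − 67.60) / 2810 = 1.57 / 2810 = 0.0005587.
Darcy flux q = K · i = 0.5710 × 0.0005587 = 0.0003190 m/day.
Seepage velocity v = q / n_e = 0.0003190 / 0.14 = 0.002279 m/day.
Travel time t = L / v = 2810 / 0.002279 = 1.233e+06 days = 3376 years.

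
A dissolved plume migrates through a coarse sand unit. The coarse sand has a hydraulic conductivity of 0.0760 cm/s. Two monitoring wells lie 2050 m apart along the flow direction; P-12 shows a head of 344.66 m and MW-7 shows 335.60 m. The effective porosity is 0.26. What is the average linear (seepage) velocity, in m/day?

Convert K: 0.0760 cm/s × 864 = 65.66 m/day.
Hydraulic gradient i = (344.66 − 335.60) / 2050 = 9.06 / 2050 = 0.004420.
Darcy flux q = K · i = 65.66 × 0.004420 = 0.2902 m/day.
Seepage velocity v = q / n_e = 0.2902 / 0.26 = 1.116 m/day.

1.12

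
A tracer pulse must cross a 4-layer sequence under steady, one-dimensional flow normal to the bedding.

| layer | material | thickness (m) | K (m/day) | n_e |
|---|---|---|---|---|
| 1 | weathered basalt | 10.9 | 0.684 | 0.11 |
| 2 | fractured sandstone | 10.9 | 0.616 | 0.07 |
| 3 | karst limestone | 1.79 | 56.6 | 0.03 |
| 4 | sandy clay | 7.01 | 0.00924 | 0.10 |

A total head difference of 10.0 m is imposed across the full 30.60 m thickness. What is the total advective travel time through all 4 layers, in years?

0.589

With flow normal to the layers, continuity requires the same specific discharge q through every layer.
Σ(b_i/K_i) = 10.9/0.684 + 10.9/0.616 + 1.79/56.6 + 7.01/0.00924 = 792.3 d.
q = Δh / Σ(b_i/K_i) = 10.0 / 792.3 = 0.01262 m/day.
In each layer the seepage velocity is v_i = q/n_i, so the layer transit time is t_i = b_i·n_i / q:
  layer 1 (weathered basalt): t_1 = 10.9 × 0.11 / 0.01262 = 95.00 d
  layer 2 (fractured sandstone): t_2 = 10.9 × 0.07 / 0.01262 = 60.45 d
  layer 3 (karst limestone): t_3 = 1.79 × 0.03 / 0.01262 = 4.255 d
  layer 4 (sandy clay): t_4 = 7.01 × 0.10 / 0.01262 = 55.54 d
Total t = Σ t_i = 215.2 days = 0.5893 years.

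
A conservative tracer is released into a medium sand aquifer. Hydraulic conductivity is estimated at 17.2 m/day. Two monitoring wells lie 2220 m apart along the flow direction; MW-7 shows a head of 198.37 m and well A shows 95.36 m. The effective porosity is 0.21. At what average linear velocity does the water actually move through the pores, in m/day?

3.80

Hydraulic gradient i = (198.37 − 95.36) / 2220 = 103.01 / 2220 = 0.04640.
Darcy flux q = K · i = 17.20 × 0.04640 = 0.7981 m/day.
Seepage velocity v = q / n_e = 0.7981 / 0.21 = 3.800 m/day.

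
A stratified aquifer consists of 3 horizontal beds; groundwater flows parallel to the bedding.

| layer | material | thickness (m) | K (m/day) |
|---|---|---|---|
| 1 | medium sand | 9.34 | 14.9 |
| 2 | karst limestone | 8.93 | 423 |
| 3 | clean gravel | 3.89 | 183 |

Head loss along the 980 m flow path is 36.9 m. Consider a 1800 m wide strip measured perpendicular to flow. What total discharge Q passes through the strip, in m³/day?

Flow is parallel to layering, so each bed carries its own Darcy discharge and the transmissivities add.
Σ(K_i·b_i) = 14.9×9.34 + 423×8.93 + 183×3.89 = 4628 m²/day.
Hydraulic gradient i = Δh / L = 36.9 / 980 = 0.03765.
Q = Σ(K_i·b_i) · W · i = 4628 × 1800 × 0.03765 = 3.137e+05 m³/day.

314000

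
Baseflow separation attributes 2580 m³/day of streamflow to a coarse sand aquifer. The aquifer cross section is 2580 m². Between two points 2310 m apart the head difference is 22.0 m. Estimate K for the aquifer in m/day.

Hydraulic gradient i = Δh / L = 22.0 / 2310 = 0.009524.
From Q = K·A·i, K = Q / (A·i) = 2580 / (2580 × 0.009524) = 105.0 m/day.

105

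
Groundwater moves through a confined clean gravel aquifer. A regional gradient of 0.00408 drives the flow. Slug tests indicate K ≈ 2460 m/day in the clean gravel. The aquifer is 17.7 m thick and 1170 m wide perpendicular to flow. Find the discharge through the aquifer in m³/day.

208000

Cross-sectional area A = 1170 × 17.7 = 20709 m².
Hydraulic gradient i = 0.00408.
Darcy's law: Q = K · A · i = 2460 × 20709 × 0.004080 = 2.079e+05 m³/day.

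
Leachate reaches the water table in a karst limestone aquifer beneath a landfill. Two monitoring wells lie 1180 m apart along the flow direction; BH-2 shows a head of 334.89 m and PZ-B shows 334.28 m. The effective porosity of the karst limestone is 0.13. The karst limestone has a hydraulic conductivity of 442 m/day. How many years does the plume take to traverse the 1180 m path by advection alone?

1.84

Hydraulic gradient i = (334.89 − 334.28) / 1180 = 0.61 / 1180 = 0.0005169.
Darcy flux q = K · i = 442.0 × 0.0005169 = 0.2285 m/day.
Seepage velocity v = q / n_e = 0.2285 / 0.13 = 1.758 m/day.
Travel time t = L / v = 1180 / 1.758 = 671.4 days = 1.838 years.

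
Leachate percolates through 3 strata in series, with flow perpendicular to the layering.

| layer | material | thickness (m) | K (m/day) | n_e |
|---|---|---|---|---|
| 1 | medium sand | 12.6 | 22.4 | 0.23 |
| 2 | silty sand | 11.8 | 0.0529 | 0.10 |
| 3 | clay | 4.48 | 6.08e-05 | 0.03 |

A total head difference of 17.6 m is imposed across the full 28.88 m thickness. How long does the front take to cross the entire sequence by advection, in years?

With flow normal to the layers, continuity requires the same specific discharge q through every layer.
Σ(b_i/K_i) = 12.6/22.4 + 11.8/0.0529 + 4.48/6.08e-05 = 73908 d.
q = Δh / Σ(b_i/K_i) = 17.6 / 73908 = 0.0002381 m/day.
In each layer the seepage velocity is v_i = q/n_i, so the layer transit time is t_i = b_i·n_i / q:
  layer 1 (medium sand): t_1 = 12.6 × 0.23 / 0.0002381 = 12170 d
  layer 2 (silty sand): t_2 = 11.8 × 0.10 / 0.0002381 = 4955 d
  layer 3 (clay): t_3 = 4.48 × 0.03 / 0.0002381 = 564.4 d
Total t = Σ t_i = 17689 days = 48.43 years.

48.4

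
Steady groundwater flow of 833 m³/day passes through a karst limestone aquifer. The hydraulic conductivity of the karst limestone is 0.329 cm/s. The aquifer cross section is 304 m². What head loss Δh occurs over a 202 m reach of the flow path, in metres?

Convert K: 0.329 cm/s × 864 = 284.3 m/day.
From Q = K·A·i, i = Q / (K·A) = 833 / (284.3 × 304.0) = 0.009640.
Head loss Δh = i · L = 0.009640 × 202 = 1.947 m.

1.95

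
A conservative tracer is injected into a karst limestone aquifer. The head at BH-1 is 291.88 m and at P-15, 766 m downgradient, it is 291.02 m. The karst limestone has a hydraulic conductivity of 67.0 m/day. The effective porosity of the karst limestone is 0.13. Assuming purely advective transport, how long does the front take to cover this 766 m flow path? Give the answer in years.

Hydraulic gradient i = (291.88 − 291.02) / 766 = 0.86 / 766 = 0.001123.
Darcy flux q = K · i = 67.00 × 0.001123 = 0.07522 m/day.
Seepage velocity v = q / n_e = 0.07522 / 0.13 = 0.5786 m/day.
Travel time t = L / v = 766 / 0.5786 = 1324 days = 3.624 years.

3.62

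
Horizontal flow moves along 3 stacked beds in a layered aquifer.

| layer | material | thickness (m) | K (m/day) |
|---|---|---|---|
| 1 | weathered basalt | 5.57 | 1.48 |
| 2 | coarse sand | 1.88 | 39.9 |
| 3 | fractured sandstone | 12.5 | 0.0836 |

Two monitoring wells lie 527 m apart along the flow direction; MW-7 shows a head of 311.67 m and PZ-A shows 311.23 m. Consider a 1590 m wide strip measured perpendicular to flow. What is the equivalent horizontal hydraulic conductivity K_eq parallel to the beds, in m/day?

Flow is parallel to layering, so each bed carries its own Darcy discharge and the transmissivities add.
Σ(K_i·b_i) = 1.48×5.57 + 39.9×1.88 + 0.0836×12.5 = 84.30 m²/day.
Total thickness b = 19.95 m, so K_eq = Σ(K_i·b_i)/b = 4.226 m/day.

4.23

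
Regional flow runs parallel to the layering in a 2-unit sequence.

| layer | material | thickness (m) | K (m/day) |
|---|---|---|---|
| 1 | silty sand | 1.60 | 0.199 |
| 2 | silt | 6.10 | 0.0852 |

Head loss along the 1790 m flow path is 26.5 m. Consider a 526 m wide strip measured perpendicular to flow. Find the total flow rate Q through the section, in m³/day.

Flow is parallel to layering, so each bed carries its own Darcy discharge and the transmissivities add.
Σ(K_i·b_i) = 0.199×1.60 + 0.0852×6.10 = 0.8381 m²/day.
Hydraulic gradient i = Δh / L = 26.5 / 1790 = 0.01480.
Q = Σ(K_i·b_i) · W · i = 0.8381 × 526 × 0.01480 = 6.527 m³/day.

6.53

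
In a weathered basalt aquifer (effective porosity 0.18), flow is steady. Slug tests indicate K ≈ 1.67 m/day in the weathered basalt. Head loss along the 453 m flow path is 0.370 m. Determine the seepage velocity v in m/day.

Hydraulic gradient i = Δh / L = 0.370 / 453 = 0.0008168.
Darcy flux q = K · i = 1.670 × 0.0008168 = 0.001364 m/day.
Seepage velocity v = q / n_e = 0.001364 / 0.18 = 0.007578 m/day.

0.00758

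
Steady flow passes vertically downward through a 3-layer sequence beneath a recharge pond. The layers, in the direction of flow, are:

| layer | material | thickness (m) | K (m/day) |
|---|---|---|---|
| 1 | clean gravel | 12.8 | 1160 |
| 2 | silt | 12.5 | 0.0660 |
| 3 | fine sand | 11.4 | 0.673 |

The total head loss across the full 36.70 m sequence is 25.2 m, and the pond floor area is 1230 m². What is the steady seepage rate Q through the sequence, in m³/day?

Flow is perpendicular to layering, so the layers act in series and the equivalent K is the thickness-weighted harmonic mean.
Total thickness L = 12.8 + 12.5 + 11.4 = 36.70 m.
Σ(b_i/K_i) = 12.8/1160 + 12.5/0.0660 + 11.4/0.673 = 206.3 d.
K_eq = L / Σ(b_i/K_i) = 36.70 / 206.3 = 0.1779 m/day.
Q = K_eq · A · (Δh/L) = 0.1779 × 1230 × (25.2/36.70) = 150.2 m³/day.

150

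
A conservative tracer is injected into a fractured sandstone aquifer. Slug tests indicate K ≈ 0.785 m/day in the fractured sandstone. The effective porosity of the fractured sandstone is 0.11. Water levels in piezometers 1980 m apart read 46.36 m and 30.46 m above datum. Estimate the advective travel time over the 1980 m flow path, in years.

94.6

Hydraulic gradient i = (46.36 − 30.46) / 1980 = 15.9 / 1980 = 0.008030.
Darcy flux q = K · i = 0.7850 × 0.008030 = 0.006304 m/day.
Seepage velocity v = q / n_e = 0.006304 / 0.11 = 0.05731 m/day.
Travel time t = L / v = 1980 / 0.05731 = 34551 days = 94.59 years.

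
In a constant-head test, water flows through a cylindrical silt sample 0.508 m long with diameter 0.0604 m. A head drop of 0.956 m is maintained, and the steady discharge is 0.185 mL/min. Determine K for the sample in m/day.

Cross-sectional area A = π·(d/2)² = π × (0.0604/2)² = 0.002865 m².
Convert discharge: 0.185 mL/min = 3.083e-09 m³/s.
Darcy's law rearranged: K = Q·L / (A·Δh) = 3.083e-09 × 0.508 / (0.002865 × 0.956) = 5.718e-07 m/s = 0.04941 m/day.

0.0494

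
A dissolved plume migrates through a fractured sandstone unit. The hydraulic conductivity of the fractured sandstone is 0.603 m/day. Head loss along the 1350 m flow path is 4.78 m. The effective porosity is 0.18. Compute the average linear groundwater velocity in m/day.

0.0119

Hydraulic gradient i = Δh / L = 4.78 / 1350 = 0.003541.
Darcy flux q = K · i = 0.6030 × 0.003541 = 0.002135 m/day.
Seepage velocity v = q / n_e = 0.002135 / 0.18 = 0.01186 m/day.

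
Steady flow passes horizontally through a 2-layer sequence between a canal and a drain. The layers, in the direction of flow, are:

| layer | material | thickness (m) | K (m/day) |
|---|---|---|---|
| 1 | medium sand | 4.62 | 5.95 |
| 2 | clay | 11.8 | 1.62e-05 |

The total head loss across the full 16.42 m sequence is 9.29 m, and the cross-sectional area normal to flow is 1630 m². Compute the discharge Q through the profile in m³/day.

Flow is perpendicular to layering, so the layers act in series and the equivalent K is the thickness-weighted harmonic mean.
Total thickness L = 4.62 + 11.8 = 16.42 m.
Σ(b_i/K_i) = 4.62/5.95 + 11.8/1.62e-05 = 7.284e+05 d.
K_eq = L / Σ(b_i/K_i) = 16.42 / 7.284e+05 = 2.254e-05 m/day.
Q = K_eq · A · (Δh/L) = 2.254e-05 × 1630 × (9.29/16.42) = 0.02079 m³/day.

0.0208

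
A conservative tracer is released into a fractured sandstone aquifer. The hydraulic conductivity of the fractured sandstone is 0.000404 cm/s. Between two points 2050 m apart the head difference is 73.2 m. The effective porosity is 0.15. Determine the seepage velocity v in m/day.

0.0831

Convert K: 0.000404 cm/s × 864 = 0.3491 m/day.
Hydraulic gradient i = Δh / L = 73.2 / 2050 = 0.03571.
Darcy flux q = K · i = 0.3491 × 0.03571 = 0.01246 m/day.
Seepage velocity v = q / n_e = 0.01246 / 0.15 = 0.08309 m/day.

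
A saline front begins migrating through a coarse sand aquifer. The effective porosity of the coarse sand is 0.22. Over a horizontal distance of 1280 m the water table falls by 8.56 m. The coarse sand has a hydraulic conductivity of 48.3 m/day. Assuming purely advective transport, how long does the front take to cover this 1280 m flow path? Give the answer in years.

Hydraulic gradient i = Δh / L = 8.56 / 1280 = 0.006688.
Darcy flux q = K · i = 48.30 × 0.006688 = 0.3230 m/day.
Seepage velocity v = q / n_e = 0.3230 / 0.22 = 1.468 m/day.
Travel time t = L / v = 1280 / 1.468 = 871.8 days = 2.387 years.

2.39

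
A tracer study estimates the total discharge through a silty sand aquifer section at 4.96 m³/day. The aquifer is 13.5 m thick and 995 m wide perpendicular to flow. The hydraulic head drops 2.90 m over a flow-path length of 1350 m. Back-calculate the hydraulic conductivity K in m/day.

0.172

Cross-sectional area A = 995 × 13.5 = 13432 m².
Hydraulic gradient i = Δh / L = 2.90 / 1350 = 0.002148.
From Q = K·A·i, K = Q / (A·i) = 4.96 / (13432 × 0.002148) = 0.1719 m/day.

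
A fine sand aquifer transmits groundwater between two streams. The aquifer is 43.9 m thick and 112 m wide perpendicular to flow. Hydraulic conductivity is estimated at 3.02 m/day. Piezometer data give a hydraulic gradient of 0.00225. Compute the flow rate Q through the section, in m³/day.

Cross-sectional area A = 112 × 43.9 = 4917 m².
Hydraulic gradient i = 0.00225.
Darcy's law: Q = K · A · i = 3.020 × 4917 × 0.002250 = 33.41 m³/day.

33.4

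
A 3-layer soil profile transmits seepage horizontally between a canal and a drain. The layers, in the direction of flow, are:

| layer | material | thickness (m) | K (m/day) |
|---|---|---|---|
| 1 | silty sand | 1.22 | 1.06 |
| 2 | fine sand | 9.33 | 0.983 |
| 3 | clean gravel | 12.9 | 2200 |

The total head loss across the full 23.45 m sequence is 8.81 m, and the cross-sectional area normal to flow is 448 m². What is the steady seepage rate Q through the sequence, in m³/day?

Flow is perpendicular to layering, so the layers act in series and the equivalent K is the thickness-weighted harmonic mean.
Total thickness L = 1.22 + 9.33 + 12.9 = 23.45 m.
Σ(b_i/K_i) = 1.22/1.06 + 9.33/0.983 + 12.9/2200 = 10.65 d.
K_eq = L / Σ(b_i/K_i) = 23.45 / 10.65 = 2.202 m/day.
Q = K_eq · A · (Δh/L) = 2.202 × 448 × (8.81/23.45) = 370.7 m³/day.

371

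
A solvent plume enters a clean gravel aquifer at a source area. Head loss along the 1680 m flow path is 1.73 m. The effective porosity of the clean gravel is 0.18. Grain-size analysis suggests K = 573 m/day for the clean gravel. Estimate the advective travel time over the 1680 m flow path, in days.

512

Hydraulic gradient i = Δh / L = 1.73 / 1680 = 0.001030.
Darcy flux q = K · i = 573.0 × 0.001030 = 0.5901 m/day.
Seepage velocity v = q / n_e = 0.5901 / 0.18 = 3.278 m/day.
Travel time t = L / v = 1680 / 3.278 = 512.5 days.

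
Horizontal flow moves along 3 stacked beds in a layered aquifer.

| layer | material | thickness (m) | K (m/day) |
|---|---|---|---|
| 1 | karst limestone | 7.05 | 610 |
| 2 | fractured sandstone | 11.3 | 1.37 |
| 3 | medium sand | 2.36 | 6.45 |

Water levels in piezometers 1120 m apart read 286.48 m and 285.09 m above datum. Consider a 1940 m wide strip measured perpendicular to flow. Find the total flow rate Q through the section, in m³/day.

10400

Flow is parallel to layering, so each bed carries its own Darcy discharge and the transmissivities add.
Σ(K_i·b_i) = 610×7.05 + 1.37×11.3 + 6.45×2.36 = 4331 m²/day.
Hydraulic gradient i = (286.48 − 285.09) / 1120 = 1.39 / 1120 = 0.001241.
Q = Σ(K_i·b_i) · W · i = 4331 × 1940 × 0.001241 = 10428 m³/day.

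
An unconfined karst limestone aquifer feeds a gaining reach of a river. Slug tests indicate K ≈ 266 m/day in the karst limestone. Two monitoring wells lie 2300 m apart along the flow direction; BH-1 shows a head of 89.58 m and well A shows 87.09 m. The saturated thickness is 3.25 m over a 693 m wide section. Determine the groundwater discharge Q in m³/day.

Cross-sectional area A = 693 × 3.25 = 2252 m².
Hydraulic gradient i = (89.58 − 87.09) / 2300 = 2.49 / 2300 = 0.001083.
Darcy's law: Q = K · A · i = 266.0 × 2252 × 0.001083 = 648.6 m³/day.

649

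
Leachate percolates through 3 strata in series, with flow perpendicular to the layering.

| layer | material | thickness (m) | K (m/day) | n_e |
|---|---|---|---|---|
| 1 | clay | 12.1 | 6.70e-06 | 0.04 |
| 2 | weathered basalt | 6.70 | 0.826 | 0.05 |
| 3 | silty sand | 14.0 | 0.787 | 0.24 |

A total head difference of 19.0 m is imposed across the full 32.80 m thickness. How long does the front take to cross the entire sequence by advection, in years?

With flow normal to the layers, continuity requires the same specific discharge q through every layer.
Σ(b_i/K_i) = 12.1/6.70e-06 + 6.70/0.826 + 14.0/0.787 = 1.806e+06 d.
q = Δh / Σ(b_i/K_i) = 19.0 / 1.806e+06 = 1.052e-05 m/day.
In each layer the seepage velocity is v_i = q/n_i, so the layer transit time is t_i = b_i·n_i / q:
  layer 1 (clay): t_1 = 12.1 × 0.04 / 1.052e-05 = 46005 d
  layer 2 (weathered basalt): t_2 = 6.70 × 0.05 / 1.052e-05 = 31843 d
  layer 3 (silty sand): t_3 = 14.0 × 0.24 / 1.052e-05 = 3.194e+05 d
Total t = Σ t_i = 3.972e+05 days = 1088 years.

1090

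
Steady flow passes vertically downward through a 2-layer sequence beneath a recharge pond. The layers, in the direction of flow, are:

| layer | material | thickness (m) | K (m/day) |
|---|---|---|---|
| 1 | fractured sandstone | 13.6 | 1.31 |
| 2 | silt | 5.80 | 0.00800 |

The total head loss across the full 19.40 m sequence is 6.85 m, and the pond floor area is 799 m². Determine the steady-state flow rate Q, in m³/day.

7.44

Flow is perpendicular to layering, so the layers act in series and the equivalent K is the thickness-weighted harmonic mean.
Total thickness L = 13.6 + 5.80 = 19.40 m.
Σ(b_i/K_i) = 13.6/1.31 + 5.80/0.00800 = 735.4 d.
K_eq = L / Σ(b_i/K_i) = 19.40 / 735.4 = 0.02638 m/day.
Q = K_eq · A · (Δh/L) = 0.02638 × 799 × (6.85/19.40) = 7.443 m³/day.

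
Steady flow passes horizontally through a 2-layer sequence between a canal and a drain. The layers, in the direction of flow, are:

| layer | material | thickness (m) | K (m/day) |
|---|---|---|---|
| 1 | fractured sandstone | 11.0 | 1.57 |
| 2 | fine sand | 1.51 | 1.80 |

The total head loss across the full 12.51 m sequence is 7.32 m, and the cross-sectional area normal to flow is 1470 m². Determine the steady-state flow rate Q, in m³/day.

1370

Flow is perpendicular to layering, so the layers act in series and the equivalent K is the thickness-weighted harmonic mean.
Total thickness L = 11.0 + 1.51 = 12.51 m.
Σ(b_i/K_i) = 11.0/1.57 + 1.51/1.80 = 7.845 d.
K_eq = L / Σ(b_i/K_i) = 12.51 / 7.845 = 1.595 m/day.
Q = K_eq · A · (Δh/L) = 1.595 × 1470 × (7.32/12.51) = 1372 m³/day.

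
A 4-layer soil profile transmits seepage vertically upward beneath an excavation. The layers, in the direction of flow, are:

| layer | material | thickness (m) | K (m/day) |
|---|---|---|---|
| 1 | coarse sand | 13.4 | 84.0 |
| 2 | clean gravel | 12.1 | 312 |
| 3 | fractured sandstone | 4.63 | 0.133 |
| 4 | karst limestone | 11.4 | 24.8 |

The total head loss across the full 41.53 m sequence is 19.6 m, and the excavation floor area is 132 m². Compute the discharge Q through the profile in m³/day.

Flow is perpendicular to layering, so the layers act in series and the equivalent K is the thickness-weighted harmonic mean.
Total thickness L = 13.4 + 12.1 + 4.63 + 11.4 = 41.53 m.
Σ(b_i/K_i) = 13.4/84.0 + 12.1/312 + 4.63/0.133 + 11.4/24.8 = 35.47 d.
K_eq = L / Σ(b_i/K_i) = 41.53 / 35.47 = 1.171 m/day.
Q = K_eq · A · (Δh/L) = 1.171 × 132 × (19.6/41.53) = 72.94 m³/day.

72.9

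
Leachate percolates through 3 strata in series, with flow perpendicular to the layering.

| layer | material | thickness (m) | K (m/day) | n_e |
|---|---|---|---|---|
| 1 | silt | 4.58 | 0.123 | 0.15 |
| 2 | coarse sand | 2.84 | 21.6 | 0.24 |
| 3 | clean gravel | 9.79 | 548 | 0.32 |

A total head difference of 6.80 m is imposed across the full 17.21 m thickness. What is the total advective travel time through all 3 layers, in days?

With flow normal to the layers, continuity requires the same specific discharge q through every layer.
Σ(b_i/K_i) = 4.58/0.123 + 2.84/21.6 + 9.79/548 = 37.39 d.
q = Δh / Σ(b_i/K_i) = 6.80 / 37.39 = 0.1819 m/day.
In each layer the seepage velocity is v_i = q/n_i, so the layer transit time is t_i = b_i·n_i / q:
  layer 1 (silt): t_1 = 4.58 × 0.15 / 0.1819 = 3.777 d
  layer 2 (coarse sand): t_2 = 2.84 × 0.24 / 0.1819 = 3.747 d
  layer 3 (clean gravel): t_3 = 9.79 × 0.32 / 0.1819 = 17.22 d
Total t = Σ t_i = 24.75 days.

24.7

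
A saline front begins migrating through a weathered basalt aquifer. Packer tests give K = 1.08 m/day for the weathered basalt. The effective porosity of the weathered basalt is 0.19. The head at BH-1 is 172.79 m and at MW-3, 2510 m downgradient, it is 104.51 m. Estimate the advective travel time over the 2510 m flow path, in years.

44.4

Hydraulic gradient i = (172.79 − 104.51) / 2510 = 68.28 / 2510 = 0.02720.
Darcy flux q = K · i = 1.080 × 0.02720 = 0.02938 m/day.
Seepage velocity v = q / n_e = 0.02938 / 0.19 = 0.1546 m/day.
Travel time t = L / v = 2510 / 0.1546 = 16232 days = 44.44 years.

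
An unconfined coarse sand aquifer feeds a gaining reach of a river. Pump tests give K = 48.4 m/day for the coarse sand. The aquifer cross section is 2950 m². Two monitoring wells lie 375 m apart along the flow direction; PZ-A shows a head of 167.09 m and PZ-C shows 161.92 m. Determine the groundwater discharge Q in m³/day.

Hydraulic gradient i = (167.09 − 161.92) / 375 = 5.17 / 375 = 0.01379.
Darcy's law: Q = K · A · i = 48.40 × 2950 × 0.01379 = 1968 m³/day.

1970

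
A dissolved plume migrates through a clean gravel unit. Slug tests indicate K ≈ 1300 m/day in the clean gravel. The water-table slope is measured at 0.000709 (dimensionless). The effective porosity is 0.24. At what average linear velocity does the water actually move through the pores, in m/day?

Hydraulic gradient i = 0.000709.
Darcy flux q = K · i = 1300 × 0.0007090 = 0.9217 m/day.
Seepage velocity v = q / n_e = 0.9217 / 0.24 = 3.840 m/day.

3.84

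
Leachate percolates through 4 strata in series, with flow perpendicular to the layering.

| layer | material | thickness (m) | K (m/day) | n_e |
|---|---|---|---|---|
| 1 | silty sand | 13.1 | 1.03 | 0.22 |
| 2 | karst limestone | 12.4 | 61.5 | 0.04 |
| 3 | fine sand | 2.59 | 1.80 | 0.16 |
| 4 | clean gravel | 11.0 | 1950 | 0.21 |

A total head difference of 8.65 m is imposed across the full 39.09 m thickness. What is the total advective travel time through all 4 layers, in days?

10.1

With flow normal to the layers, continuity requires the same specific discharge q through every layer.
Σ(b_i/K_i) = 13.1/1.03 + 12.4/61.5 + 2.59/1.80 + 11.0/1950 = 14.36 d.
q = Δh / Σ(b_i/K_i) = 8.65 / 14.36 = 0.6022 m/day.
In each layer the seepage velocity is v_i = q/n_i, so the layer transit time is t_i = b_i·n_i / q:
  layer 1 (silty sand): t_1 = 13.1 × 0.22 / 0.6022 = 4.786 d
  layer 2 (karst limestone): t_2 = 12.4 × 0.04 / 0.6022 = 0.8237 d
  layer 3 (fine sand): t_3 = 2.59 × 0.16 / 0.6022 = 0.6882 d
  layer 4 (clean gravel): t_4 = 11.0 × 0.21 / 0.6022 = 3.836 d
Total t = Σ t_i = 10.13 days.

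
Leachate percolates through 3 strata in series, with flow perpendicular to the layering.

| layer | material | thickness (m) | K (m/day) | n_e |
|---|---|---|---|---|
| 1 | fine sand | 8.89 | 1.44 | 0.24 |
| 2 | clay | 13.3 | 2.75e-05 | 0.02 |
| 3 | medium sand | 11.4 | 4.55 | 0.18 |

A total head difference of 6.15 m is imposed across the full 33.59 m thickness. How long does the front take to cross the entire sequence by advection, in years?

958

With flow normal to the layers, continuity requires the same specific discharge q through every layer.
Σ(b_i/K_i) = 8.89/1.44 + 13.3/2.75e-05 + 11.4/4.55 = 4.836e+05 d.
q = Δh / Σ(b_i/K_i) = 6.15 / 4.836e+05 = 1.272e-05 m/day.
In each layer the seepage velocity is v_i = q/n_i, so the layer transit time is t_i = b_i·n_i / q:
  layer 1 (fine sand): t_1 = 8.89 × 0.24 / 1.272e-05 = 1.678e+05 d
  layer 2 (clay): t_2 = 13.3 × 0.02 / 1.272e-05 = 20919 d
  layer 3 (medium sand): t_3 = 11.4 × 0.18 / 1.272e-05 = 1.614e+05 d
Total t = Σ t_i = 3.501e+05 days = 958.5 years.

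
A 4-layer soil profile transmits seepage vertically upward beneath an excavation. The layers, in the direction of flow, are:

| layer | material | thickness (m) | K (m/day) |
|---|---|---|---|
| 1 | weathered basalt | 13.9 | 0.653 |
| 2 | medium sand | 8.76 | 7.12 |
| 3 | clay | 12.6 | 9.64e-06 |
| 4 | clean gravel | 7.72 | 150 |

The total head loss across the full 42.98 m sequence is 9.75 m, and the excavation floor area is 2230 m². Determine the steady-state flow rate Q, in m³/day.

Flow is perpendicular to layering, so the layers act in series and the equivalent K is the thickness-weighted harmonic mean.
Total thickness L = 13.9 + 8.76 + 12.6 + 7.72 = 42.98 m.
Σ(b_i/K_i) = 13.9/0.653 + 8.76/7.12 + 12.6/9.64e-06 + 7.72/150 = 1.307e+06 d.
K_eq = L / Σ(b_i/K_i) = 42.98 / 1.307e+06 = 3.288e-05 m/day.
Q = K_eq · A · (Δh/L) = 3.288e-05 × 2230 × (9.75/42.98) = 0.01663 m³/day.

0.0166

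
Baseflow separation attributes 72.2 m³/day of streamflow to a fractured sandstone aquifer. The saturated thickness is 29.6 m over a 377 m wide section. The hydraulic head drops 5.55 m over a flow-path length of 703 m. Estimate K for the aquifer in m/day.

0.820

Cross-sectional area A = 377 × 29.6 = 11159 m².
Hydraulic gradient i = Δh / L = 5.55 / 703 = 0.007895.
From Q = K·A·i, K = Q / (A·i) = 72.2 / (11159 × 0.007895) = 0.8195 m/day.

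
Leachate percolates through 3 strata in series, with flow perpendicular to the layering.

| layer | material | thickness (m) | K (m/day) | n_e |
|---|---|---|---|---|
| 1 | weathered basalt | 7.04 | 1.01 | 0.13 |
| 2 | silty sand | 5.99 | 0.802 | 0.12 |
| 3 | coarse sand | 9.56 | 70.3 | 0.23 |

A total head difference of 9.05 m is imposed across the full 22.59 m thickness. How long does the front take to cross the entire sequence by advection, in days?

With flow normal to the layers, continuity requires the same specific discharge q through every layer.
Σ(b_i/K_i) = 7.04/1.01 + 5.99/0.802 + 9.56/70.3 = 14.58 d.
q = Δh / Σ(b_i/K_i) = 9.05 / 14.58 = 0.6209 m/day.
In each layer the seepage velocity is v_i = q/n_i, so the layer transit time is t_i = b_i·n_i / q:
  layer 1 (weathered basalt): t_1 = 7.04 × 0.13 / 0.6209 = 1.474 d
  layer 2 (silty sand): t_2 = 5.99 × 0.12 / 0.6209 = 1.158 d
  layer 3 (coarse sand): t_3 = 9.56 × 0.23 / 0.6209 = 3.541 d
Total t = Σ t_i = 6.173 days.

6.17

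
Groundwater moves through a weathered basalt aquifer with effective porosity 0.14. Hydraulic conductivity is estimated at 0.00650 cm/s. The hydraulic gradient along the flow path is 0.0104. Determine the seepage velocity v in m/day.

Convert K: 0.00650 cm/s × 864 = 5.616 m/day.
Hydraulic gradient i = 0.0104.
Darcy flux q = K · i = 5.616 × 0.01040 = 0.05841 m/day.
Seepage velocity v = q / n_e = 0.05841 / 0.14 = 0.4172 m/day.

0.417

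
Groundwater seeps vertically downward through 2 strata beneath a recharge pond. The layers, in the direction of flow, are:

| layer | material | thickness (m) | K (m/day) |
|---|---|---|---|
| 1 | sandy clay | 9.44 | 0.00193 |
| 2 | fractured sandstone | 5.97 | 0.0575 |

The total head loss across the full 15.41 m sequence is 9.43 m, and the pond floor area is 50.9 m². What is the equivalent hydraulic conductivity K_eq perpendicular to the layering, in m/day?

0.00309

Flow is perpendicular to layering, so the layers act in series and the equivalent K is the thickness-weighted harmonic mean.
Total thickness L = 9.44 + 5.97 = 15.41 m.
Σ(b_i/K_i) = 9.44/0.00193 + 5.97/0.0575 = 4995 d.
K_eq = L / Σ(b_i/K_i) = 15.41 / 4995 = 0.003085 m/day.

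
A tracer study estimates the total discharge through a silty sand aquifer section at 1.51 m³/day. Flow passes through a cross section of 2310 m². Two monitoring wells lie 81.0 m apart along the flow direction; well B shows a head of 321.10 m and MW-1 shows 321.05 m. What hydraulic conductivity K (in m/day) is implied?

1.06

Hydraulic gradient i = (321.10 − 321.05) / 81.0 = 0.05 / 81.0 = 0.0006173.
From Q = K·A·i, K = Q / (A·i) = 1.51 / (2310 × 0.0006173) = 1.059 m/day.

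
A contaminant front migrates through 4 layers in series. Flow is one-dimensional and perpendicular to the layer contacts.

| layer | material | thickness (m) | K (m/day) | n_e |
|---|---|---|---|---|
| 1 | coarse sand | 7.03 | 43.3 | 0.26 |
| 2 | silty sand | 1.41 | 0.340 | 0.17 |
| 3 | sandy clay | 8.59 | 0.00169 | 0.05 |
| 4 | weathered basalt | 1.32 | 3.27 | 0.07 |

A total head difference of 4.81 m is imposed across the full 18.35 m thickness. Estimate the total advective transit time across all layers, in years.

With flow normal to the layers, continuity requires the same specific discharge q through every layer.
Σ(b_i/K_i) = 7.03/43.3 + 1.41/0.340 + 8.59/0.00169 + 1.32/3.27 = 5088 d.
q = Δh / Σ(b_i/K_i) = 4.81 / 5088 = 0.0009454 m/day.
In each layer the seepage velocity is v_i = q/n_i, so the layer transit time is t_i = b_i·n_i / q:
  layer 1 (coarse sand): t_1 = 7.03 × 0.26 / 0.0009454 = 1933 d
  layer 2 (silty sand): t_2 = 1.41 × 0.17 / 0.0009454 = 253.5 d
  layer 3 (sandy clay): t_3 = 8.59 × 0.05 / 0.0009454 = 454.3 d
  layer 4 (weathered basalt): t_4 = 1.32 × 0.07 / 0.0009454 = 97.73 d
Total t = Σ t_i = 2739 days = 7.498 years.

7.50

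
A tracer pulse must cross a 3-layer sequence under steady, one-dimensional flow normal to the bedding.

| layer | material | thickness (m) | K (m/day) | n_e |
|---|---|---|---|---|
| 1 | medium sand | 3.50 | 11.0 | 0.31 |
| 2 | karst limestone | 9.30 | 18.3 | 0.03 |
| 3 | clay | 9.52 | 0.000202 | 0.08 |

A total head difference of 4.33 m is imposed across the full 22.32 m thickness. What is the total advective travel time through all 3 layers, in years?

63.3

With flow normal to the layers, continuity requires the same specific discharge q through every layer.
Σ(b_i/K_i) = 3.50/11.0 + 9.30/18.3 + 9.52/0.000202 = 47130 d.
q = Δh / Σ(b_i/K_i) = 4.33 / 47130 = 9.187e-05 m/day.
In each layer the seepage velocity is v_i = q/n_i, so the layer transit time is t_i = b_i·n_i / q:
  layer 1 (medium sand): t_1 = 3.50 × 0.31 / 9.187e-05 = 11810 d
  layer 2 (karst limestone): t_2 = 9.30 × 0.03 / 9.187e-05 = 3037 d
  layer 3 (clay): t_3 = 9.52 × 0.08 / 9.187e-05 = 8290 d
Total t = Σ t_i = 23136 days = 63.34 years.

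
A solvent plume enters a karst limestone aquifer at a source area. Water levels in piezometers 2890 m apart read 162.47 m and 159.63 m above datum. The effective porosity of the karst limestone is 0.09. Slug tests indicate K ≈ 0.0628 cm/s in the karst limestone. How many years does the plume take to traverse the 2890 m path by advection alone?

Convert K: 0.0628 cm/s × 864 = 54.26 m/day.
Hydraulic gradient i = (162.47 − 159.63) / 2890 = 2.84 / 2890 = 0.0009827.
Darcy flux q = K · i = 54.26 × 0.0009827 = 0.05332 m/day.
Seepage velocity v = q / n_e = 0.05332 / 0.09 = 0.5924 m/day.
Travel time t = L / v = 2890 / 0.5924 = 4878 days = 13.36 years.

13.4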